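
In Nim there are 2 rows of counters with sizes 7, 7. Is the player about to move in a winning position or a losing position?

Losing position

Bitwise XOR of the heap sizes:
  111  (7)
  111  (7)
  ---
  000  (0)
The nim-sum is 0, so this is a P-position: the player to move is in a losing position under optimal play.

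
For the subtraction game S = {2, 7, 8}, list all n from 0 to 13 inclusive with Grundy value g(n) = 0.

0, 1, 4, 5, 10

Compute g(0), g(1), … for moves {2, 7, 8}:
g(0) = mex{} = 0
g(1) = mex{} = 0
g(2) = mex{0} = 1
g(3) = mex{0} = 1
g(4) = mex{1} = 0
g(5) = mex{1} = 0
g(6) = mex{0} = 1
g(7) = mex{0} = 1
g(8) = mex{0,1} = 2
g(9) = mex{0,1} = 2
g(10) = mex{1,2} = 0
g(11) = mex{0,1,2} = 3
g(12) = mex{0} = 1
g(13) = mex{0,1,3} = 2
The P-positions (g = 0) in 0..13 are 0, 1, 4, 5, 10.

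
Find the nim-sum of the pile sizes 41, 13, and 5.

33

Write each in binary and XOR column by column:
  101001  (41)
  001101  (13)
  000101  (5)
  ------
  100001  (33)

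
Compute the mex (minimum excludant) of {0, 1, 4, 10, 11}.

2

The values 0, 1 are all present; 2 is the first non-negative integer missing from the set.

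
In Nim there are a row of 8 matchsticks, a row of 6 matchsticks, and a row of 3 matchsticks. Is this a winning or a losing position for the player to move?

Nim-sum: 8 ⊕ 6 ⊕ 3 = 13.
The nim-sum is 13 ≠ 0, so this is an N-position: the player to move can win.

Winning position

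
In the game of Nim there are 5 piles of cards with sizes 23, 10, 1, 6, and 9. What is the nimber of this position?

19

Nim-sum: 23 XOR 10 XOR 1 XOR 6 XOR 9 = 19.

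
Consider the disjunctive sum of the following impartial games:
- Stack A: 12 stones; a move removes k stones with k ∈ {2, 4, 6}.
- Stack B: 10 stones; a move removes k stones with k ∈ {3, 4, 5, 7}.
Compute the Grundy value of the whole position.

Build the Grundy sequence for stack A with g(k) = mex{g(k−s) : s ∈ {2, 4, 6}, s ≤ k}:
g(0) = mex{} = 0
g(1) = mex{} = 0
g(2) = mex{0} = 1
g(3) = mex{0} = 1
g(4) = mex{0,1} = 2
g(5) = mex{0,1} = 2
g(6) = mex{0,1,2} = 3
g(7) = mex{0,1,2} = 3
g(8) = mex{1,2,3} = 0
g(9) = mex{1,2,3} = 0
g(10) = mex{0,2,3} = 1
g(11) = mex{0,2,3} = 1
g(12) = mex{0,1,3} = 2
So g(12) = 2.
Build the Grundy sequence for stack B with g(k) = mex{g(k−s) : s ∈ {3, 4, 5, 7}, s ≤ k}:
g(0) = mex{} = 0
g(1) = mex{} = 0
g(2) = mex{} = 0
g(3) = mex{0} = 1
g(4) = mex{0} = 1
g(5) = mex{0} = 1
g(6) = mex{0,1} = 2
g(7) = mex{0,1} = 2
g(8) = mex{0,1} = 2
g(9) = mex{0,1,2} = 3
g(10) = mex{1,2} = 0
So g(10) = 0.
The value of a disjunctive sum is the nim-sum of the parts.
Combined value = 2 ⊕ 0 = 2.

2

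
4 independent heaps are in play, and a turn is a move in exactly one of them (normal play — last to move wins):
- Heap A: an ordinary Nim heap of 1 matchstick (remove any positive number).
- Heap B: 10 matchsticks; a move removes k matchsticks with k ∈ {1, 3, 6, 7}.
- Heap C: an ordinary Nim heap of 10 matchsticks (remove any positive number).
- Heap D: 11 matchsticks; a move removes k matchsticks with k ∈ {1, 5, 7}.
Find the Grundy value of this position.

Heap A is a plain Nim heap of size 1, so its Grundy value is 1.
Grundy values for heap B (subtraction set {1, 3, 6, 7}):
g(0) = mex{} = 0
g(1) = mex{0} = 1
g(2) = mex{1} = 0
g(3) = mex{0} = 1
g(4) = mex{1} = 0
g(5) = mex{0} = 1
g(6) = mex{0,1} = 2
g(7) = mex{0,1,2} = 3
g(8) = mex{0,1,3} = 2
g(9) = mex{0,1,2} = 3
g(10) = mex{0,1,3} = 2
So g(10) = 2.
Heap C is a plain Nim heap of size 10, so its Grundy value is 10.
For heap D, compute g(0), g(1), … with moves {1, 5, 7}:
k:     0  1  2  3  4  5  6  7  8  9 10 11
g(k):  0  1  0  1  0  1  0  1  0  1  0  1
So g(11) = 1.
By the Sprague-Grundy theorem, the Grundy value of a sum of independent games is the XOR of the component values.
Combined value = 1 ⊕ 2 ⊕ 10 ⊕ 1 = 8.

8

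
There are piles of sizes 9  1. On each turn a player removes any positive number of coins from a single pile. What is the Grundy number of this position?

8

Bitwise XOR of the heap sizes:
  1001  (9)
  0001  (1)
  ----
  1000  (8)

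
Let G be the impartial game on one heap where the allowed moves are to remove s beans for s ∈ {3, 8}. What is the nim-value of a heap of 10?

Grundy values for subtraction set {3, 8}:
k:     0  1  2  3  4  5  6  7  8  9 10
g(k):  0  0  0  1  1  1  0  0  2  1  1
So g(10) = 1.

1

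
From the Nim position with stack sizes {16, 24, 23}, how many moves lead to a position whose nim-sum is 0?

3

Nim-sum: 16 ^ 24 ^ 23 = 31.
The overall nim-sum is X = 31. A stack of size p has a winning move iff p XOR X < p (reduce it to p XOR X).
  16: 16 XOR 31 = 15 < 16 — winning move (to 15).
  24: 24 XOR 31 = 7 < 24 — winning move (to 7).
  23: 23 XOR 31 = 8 < 23 — winning move (to 8).
That gives 3 winning moves.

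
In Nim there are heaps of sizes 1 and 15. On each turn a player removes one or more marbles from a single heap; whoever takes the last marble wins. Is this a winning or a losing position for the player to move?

Winning position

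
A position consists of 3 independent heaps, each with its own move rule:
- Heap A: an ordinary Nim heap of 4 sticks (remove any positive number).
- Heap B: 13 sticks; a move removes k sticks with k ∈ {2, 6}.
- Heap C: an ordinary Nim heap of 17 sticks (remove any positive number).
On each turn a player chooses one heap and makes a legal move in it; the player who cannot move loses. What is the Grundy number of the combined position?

Heap A is a plain Nim heap of size 4, so its Grundy value is 4.
Grundy values for heap B (subtraction set {2, 6}):
k:     0  1  2  3  4  5  6  7  8  9 10 11 12 13
g(k):  0  0  1  1  0  0  1  1  0  0  1  1  0  0
So g(13) = 0.
Heap C is a plain Nim heap of size 17, so its Grundy value is 17.
By the Sprague-Grundy theorem, the Grundy value of a sum of independent games is the XOR of the component values.
Combined value = 4 XOR 0 XOR 17 = 21.

21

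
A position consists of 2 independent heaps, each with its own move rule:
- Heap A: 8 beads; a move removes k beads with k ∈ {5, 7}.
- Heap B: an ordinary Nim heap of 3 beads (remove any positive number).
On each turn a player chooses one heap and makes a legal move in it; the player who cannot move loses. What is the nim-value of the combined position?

2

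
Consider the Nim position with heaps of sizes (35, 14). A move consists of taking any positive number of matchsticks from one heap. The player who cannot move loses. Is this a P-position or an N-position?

Nim-sum: 35 XOR 14 = 45.
The nim-sum is 45 ≠ 0, so this is an N-position: the player to move can win.

N-position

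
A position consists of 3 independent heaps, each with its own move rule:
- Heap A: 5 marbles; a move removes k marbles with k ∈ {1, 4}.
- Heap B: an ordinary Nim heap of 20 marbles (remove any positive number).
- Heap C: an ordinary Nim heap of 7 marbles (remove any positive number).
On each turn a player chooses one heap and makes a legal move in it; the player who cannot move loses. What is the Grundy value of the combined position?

19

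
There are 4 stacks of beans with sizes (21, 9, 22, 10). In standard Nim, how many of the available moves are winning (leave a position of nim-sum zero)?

0

Compute the nim-sum pairwise:
21 XOR 9 = 28
28 XOR 22 = 10
10 XOR 10 = 0
The nim-sum is already 0, so every move leaves a nonzero nim-sum — there are no winning moves.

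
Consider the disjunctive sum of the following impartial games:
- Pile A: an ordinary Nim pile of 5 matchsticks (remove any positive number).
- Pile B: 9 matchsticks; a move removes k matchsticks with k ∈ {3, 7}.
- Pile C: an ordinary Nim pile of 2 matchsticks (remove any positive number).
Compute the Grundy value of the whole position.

6

Pile A is a plain Nim pile of size 5, so its Grundy value is 5.
Grundy values for pile B (subtraction set {3, 7}):
k:     0  1  2  3  4  5  6  7  8  9
g(k):  0  0  0  1  1  1  0  2  2  1
So g(9) = 1.
Pile C is a plain Nim pile of size 2, so its Grundy value is 2.
The value of a disjunctive sum is the nim-sum of the parts.
Combined value = 5 ⊕ 1 ⊕ 2 = 6.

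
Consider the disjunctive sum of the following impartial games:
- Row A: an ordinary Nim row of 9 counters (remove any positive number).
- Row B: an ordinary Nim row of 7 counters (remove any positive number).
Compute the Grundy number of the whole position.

Row A is a plain Nim row of size 9, so its Grundy value is 9.
Row B is a plain Nim row of size 7, so its Grundy value is 7.
The value of a disjunctive sum is the nim-sum of the parts.
Combined value = 9 ⊕ 7 = 14.

14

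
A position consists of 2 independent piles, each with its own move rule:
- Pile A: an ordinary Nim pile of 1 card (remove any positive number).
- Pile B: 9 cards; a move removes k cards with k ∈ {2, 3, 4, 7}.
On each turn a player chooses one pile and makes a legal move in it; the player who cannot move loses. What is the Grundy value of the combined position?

Pile A is a plain Nim pile of size 1, so its Grundy value is 1.
Build the Grundy sequence for pile B with g(k) = mex{g(k−s) : s ∈ {2, 3, 4, 7}, s ≤ k}:
k:     0  1  2  3  4  5  6  7  8  9
g(k):  0  0  1  1  2  2  0  3  1  4
So g(9) = 4.
The value of a disjunctive sum is the nim-sum of the parts.
Combined value = 1 ⊕ 4 = 5.

5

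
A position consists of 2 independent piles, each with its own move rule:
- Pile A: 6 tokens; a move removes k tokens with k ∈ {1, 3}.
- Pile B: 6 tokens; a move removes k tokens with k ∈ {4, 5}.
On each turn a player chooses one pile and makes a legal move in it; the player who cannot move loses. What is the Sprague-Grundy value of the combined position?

Build the Grundy sequence for pile A with g(k) = mex{g(k−s) : s ∈ {1, 3}, s ≤ k}:
k:     0  1  2  3  4  5  6
g(k):  0  1  0  1  0  1  0
So g(6) = 0.
For pile B, compute g(0), g(1), … with moves {4, 5}:
k:     0  1  2  3  4  5  6
g(k):  0  0  0  0  1  1  1
So g(6) = 1.
The value of a disjunctive sum is the nim-sum of the parts.
Combined value = 0 ⊕ 1 = 1.

1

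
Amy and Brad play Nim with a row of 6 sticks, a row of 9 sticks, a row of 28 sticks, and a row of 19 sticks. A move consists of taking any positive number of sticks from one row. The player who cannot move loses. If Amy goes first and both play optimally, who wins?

Brad wins

Nim-sum: 6 XOR 9 XOR 28 XOR 19 = 0.
The nim-sum is 0, so this is a P-position: the player to move is in a losing position under optimal play; Amy is about to move from it and so loses — Brad wins.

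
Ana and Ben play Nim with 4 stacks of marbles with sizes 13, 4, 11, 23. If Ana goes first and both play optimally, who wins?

Compute the nim-sum pairwise:
13 XOR 4 = 9
9 XOR 11 = 2
2 XOR 23 = 21
The nim-sum is 21 ≠ 0, so this is an N-position: the player to move can win; Ana has a winning move.

Ana wins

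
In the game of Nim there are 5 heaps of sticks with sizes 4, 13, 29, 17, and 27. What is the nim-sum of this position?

30

Compute the nim-sum pairwise:
4 ⊕ 13 = 9
9 ⊕ 29 = 20
20 ⊕ 17 = 5
5 ⊕ 27 = 30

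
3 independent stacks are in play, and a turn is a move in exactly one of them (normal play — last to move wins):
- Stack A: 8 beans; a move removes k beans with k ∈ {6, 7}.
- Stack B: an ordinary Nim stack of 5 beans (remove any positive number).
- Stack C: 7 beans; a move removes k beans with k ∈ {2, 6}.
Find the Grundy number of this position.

For stack A, compute g(0), g(1), … with moves {6, 7}:
k:     0  1  2  3  4  5  6  7  8
g(k):  0  0  0  0  0  0  1  1  1
So g(8) = 1.
Stack B is a plain Nim stack of size 5, so its Grundy value is 5.
Build the Grundy sequence for stack C with g(k) = mex{g(k−s) : s ∈ {2, 6}, s ≤ k}:
k:     0  1  2  3  4  5  6  7
g(k):  0  0  1  1  0  0  1  1
So g(7) = 1.
The value of a disjunctive sum is the nim-sum of the parts.
Combined value = 1 ⊕ 5 ⊕ 1 = 5.

5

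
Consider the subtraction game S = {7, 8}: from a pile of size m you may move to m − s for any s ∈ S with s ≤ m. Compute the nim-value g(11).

1

Grundy values for subtraction set {7, 8}:
k:     0  1  2  3  4  5  6  7  8  9 10 11
g(k):  0  0  0  0  0  0  0  1  1  1  1  1
So g(11) = 1.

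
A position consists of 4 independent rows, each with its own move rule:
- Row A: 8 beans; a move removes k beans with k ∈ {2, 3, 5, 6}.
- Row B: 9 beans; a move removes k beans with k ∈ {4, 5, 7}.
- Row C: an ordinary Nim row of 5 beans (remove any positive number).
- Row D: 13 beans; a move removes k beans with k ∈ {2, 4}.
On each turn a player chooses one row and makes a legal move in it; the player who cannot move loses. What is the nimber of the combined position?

7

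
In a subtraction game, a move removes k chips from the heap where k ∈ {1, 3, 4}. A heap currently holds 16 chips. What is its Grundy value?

Build the Grundy sequence with g(k) = mex{g(k−s) : s ∈ {1, 3, 4}, s ≤ k}:
k:     0  1  2  3  4  5  6  7  8  9 10 11 12 13 14 15 16
g(k):  0  1  0  1  2  3  2  0  1  0  1  2  3  2  0  1  0
So g(16) = 0.

0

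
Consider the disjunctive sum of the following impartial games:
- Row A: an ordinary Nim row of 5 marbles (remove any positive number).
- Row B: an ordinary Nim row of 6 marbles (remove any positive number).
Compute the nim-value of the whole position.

Row A is a plain Nim row of size 5, so its Grundy value is 5.
Row B is a plain Nim row of size 6, so its Grundy value is 6.
The value of a disjunctive sum is the nim-sum of the parts.
Combined value = 5 XOR 6 = 3.

3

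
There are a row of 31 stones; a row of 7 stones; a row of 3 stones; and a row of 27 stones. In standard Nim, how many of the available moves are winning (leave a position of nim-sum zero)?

Nim-sum: 31 XOR 7 XOR 3 XOR 27 = 0.
The nim-sum is already 0, so every move leaves a nonzero nim-sum — there are no winning moves.

0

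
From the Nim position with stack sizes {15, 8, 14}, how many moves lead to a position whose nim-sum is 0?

Bitwise XOR of the heap sizes:
  1111  (15)
  1000  (8)
  1110  (14)
  ----
  1001  (9)
The overall nim-sum is X = 9. A stack of size p has a winning move iff p XOR X < p (reduce it to p XOR X).
  15: 15 XOR 9 = 6 < 15 — winning move (to 6).
  8: 8 XOR 9 = 1 < 8 — winning move (to 1).
  14: 14 XOR 9 = 7 < 14 — winning move (to 7).
That gives 3 winning moves.

3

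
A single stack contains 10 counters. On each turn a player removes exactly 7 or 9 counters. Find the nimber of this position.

Grundy values for subtraction set {7, 9}:
k:     0  1  2  3  4  5  6  7  8  9 10
g(k):  0  0  0  0  0  0  0  1  1  1  1
So g(10) = 1.

1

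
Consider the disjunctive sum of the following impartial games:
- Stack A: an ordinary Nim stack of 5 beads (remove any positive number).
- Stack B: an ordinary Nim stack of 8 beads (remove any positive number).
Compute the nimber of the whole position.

13

Stack A is a plain Nim stack of size 5, so its Grundy value is 5.
Stack B is a plain Nim stack of size 8, so its Grundy value is 8.
The value of a disjunctive sum is the nim-sum of the parts.
Combined value = 5 ⊕ 8 = 13.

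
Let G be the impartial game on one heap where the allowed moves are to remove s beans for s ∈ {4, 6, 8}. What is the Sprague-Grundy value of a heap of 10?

2

Compute g(0), g(1), … for moves {4, 6, 8}:
k:     0  1  2  3  4  5  6  7  8  9 10
g(k):  0  0  0  0  1  1  1  1  2  2  2
So g(10) = 2.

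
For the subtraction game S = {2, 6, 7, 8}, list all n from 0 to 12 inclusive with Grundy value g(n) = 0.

0, 1, 4, 5

Grundy values for subtraction set {2, 6, 7, 8}:
g(0) = mex{} = 0
g(1) = mex{} = 0
g(2) = mex{0} = 1
g(3) = mex{0} = 1
g(4) = mex{1} = 0
g(5) = mex{1} = 0
g(6) = mex{0} = 1
g(7) = mex{0} = 1
g(8) = mex{0,1} = 2
g(9) = mex{0,1} = 2
g(10) = mex{0,1,2} = 3
g(11) = mex{0,1,2} = 3
g(12) = mex{0,1,3} = 2
The P-positions (g = 0) in 0..12 are 0, 1, 4, 5.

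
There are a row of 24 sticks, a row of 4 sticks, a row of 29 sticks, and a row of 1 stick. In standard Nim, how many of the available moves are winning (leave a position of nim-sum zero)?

0

Nim-sum: 24 ⊕ 4 ⊕ 29 ⊕ 1 = 0.
The nim-sum is already 0, so every move leaves a nonzero nim-sum — there are no winning moves.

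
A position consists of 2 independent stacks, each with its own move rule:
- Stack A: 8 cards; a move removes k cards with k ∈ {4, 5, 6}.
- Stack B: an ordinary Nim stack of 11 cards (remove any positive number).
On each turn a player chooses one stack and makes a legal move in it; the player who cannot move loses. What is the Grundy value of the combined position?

Build the Grundy sequence for stack A with g(k) = mex{g(k−s) : s ∈ {4, 5, 6}, s ≤ k}:
g(0) = mex{} = 0
g(1) = mex{} = 0
g(2) = mex{} = 0
g(3) = mex{} = 0
g(4) = mex{0} = 1
g(5) = mex{0} = 1
g(6) = mex{0} = 1
g(7) = mex{0} = 1
g(8) = mex{0,1} = 2
So g(8) = 2.
Stack B is a plain Nim stack of size 11, so its Grundy value is 11.
The value of a disjunctive sum is the nim-sum of the parts.
Combined value = 2 ⊕ 11 = 9.

9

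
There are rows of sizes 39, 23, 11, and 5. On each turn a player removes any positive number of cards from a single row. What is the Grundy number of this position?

62

Nim-sum: 39 ^ 23 ^ 11 ^ 5 = 62.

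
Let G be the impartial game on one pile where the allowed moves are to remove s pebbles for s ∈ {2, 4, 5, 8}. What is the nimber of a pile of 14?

Compute g(0), g(1), … for moves {2, 4, 5, 8}:
g(0) = mex{} = 0
g(1) = mex{} = 0
g(2) = mex{0} = 1
g(3) = mex{0} = 1
g(4) = mex{0,1} = 2
g(5) = mex{0,1} = 2
g(6) = mex{0,1,2} = 3
g(7) = mex{1,2} = 0
g(8) = mex{0,1,2,3} = 4
g(9) = mex{0,2} = 1
g(10) = mex{1,2,3,4} = 0
g(11) = mex{0,1,3} = 2
g(12) = mex{0,2,4} = 1
g(13) = mex{1,2,4} = 0
g(14) = mex{0,1,3} = 2
So g(14) = 2.

2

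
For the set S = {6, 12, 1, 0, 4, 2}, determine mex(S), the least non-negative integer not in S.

3

The values 0, 1, 2 are all present; 3 is the first non-negative integer missing from the set.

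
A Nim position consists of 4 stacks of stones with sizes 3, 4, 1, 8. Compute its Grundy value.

14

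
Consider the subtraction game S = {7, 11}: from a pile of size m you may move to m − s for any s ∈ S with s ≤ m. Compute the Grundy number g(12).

1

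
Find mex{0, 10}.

1

0 is in the set but 1 is not, so the mex is 1.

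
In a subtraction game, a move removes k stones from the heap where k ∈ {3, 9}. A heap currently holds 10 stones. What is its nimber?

1

Build the Grundy sequence with g(k) = mex{g(k−s) : s ∈ {3, 9}, s ≤ k}:
k:     0  1  2  3  4  5  6  7  8  9 10
g(k):  0  0  0  1  1  1  0  0  0  1  1
So g(10) = 1.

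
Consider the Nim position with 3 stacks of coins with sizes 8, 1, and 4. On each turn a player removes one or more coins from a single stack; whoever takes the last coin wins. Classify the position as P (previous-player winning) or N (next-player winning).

N-position

Nim-sum: 8 XOR 1 XOR 4 = 13.
The nim-sum is 13 ≠ 0, so this is an N-position: the player to move can win.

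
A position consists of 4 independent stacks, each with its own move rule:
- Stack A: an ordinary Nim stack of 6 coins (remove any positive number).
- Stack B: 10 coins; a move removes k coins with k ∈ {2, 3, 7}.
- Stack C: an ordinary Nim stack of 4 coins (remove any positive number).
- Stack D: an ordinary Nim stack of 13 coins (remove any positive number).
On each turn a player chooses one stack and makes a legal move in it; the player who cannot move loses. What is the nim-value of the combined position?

15

Stack A is a plain Nim stack of size 6, so its Grundy value is 6.
Grundy values for stack B (subtraction set {2, 3, 7}):
g(0) = mex{} = 0
g(1) = mex{} = 0
g(2) = mex{0} = 1
g(3) = mex{0} = 1
g(4) = mex{0,1} = 2
g(5) = mex{1} = 0
g(6) = mex{1,2} = 0
g(7) = mex{0,2} = 1
g(8) = mex{0} = 1
g(9) = mex{0,1} = 2
g(10) = mex{1} = 0
So g(10) = 0.
Stack C is a plain Nim stack of size 4, so its Grundy value is 4.
Stack D is a plain Nim stack of size 13, so its Grundy value is 13.
By the Sprague-Grundy theorem, the Grundy value of a sum of independent games is the XOR of the component values.
Combined value = 6 XOR 0 XOR 4 XOR 13 = 15.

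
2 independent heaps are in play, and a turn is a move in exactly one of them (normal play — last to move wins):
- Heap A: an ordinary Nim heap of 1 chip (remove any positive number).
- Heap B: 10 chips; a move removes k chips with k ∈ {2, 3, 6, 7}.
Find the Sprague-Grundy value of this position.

1

Heap A is a plain Nim heap of size 1, so its Grundy value is 1.
Grundy values for heap B (subtraction set {2, 3, 6, 7}):
g(0) = mex{} = 0
g(1) = mex{} = 0
g(2) = mex{0} = 1
g(3) = mex{0} = 1
g(4) = mex{0,1} = 2
g(5) = mex{1} = 0
g(6) = mex{0,1,2} = 3
g(7) = mex{0,2} = 1
g(8) = mex{0,1,3} = 2
g(9) = mex{1,3} = 0
g(10) = mex{1,2} = 0
So g(10) = 0.
By the Sprague-Grundy theorem, the Grundy value of a sum of independent games is the XOR of the component values.
Combined value = 1 XOR 0 = 1.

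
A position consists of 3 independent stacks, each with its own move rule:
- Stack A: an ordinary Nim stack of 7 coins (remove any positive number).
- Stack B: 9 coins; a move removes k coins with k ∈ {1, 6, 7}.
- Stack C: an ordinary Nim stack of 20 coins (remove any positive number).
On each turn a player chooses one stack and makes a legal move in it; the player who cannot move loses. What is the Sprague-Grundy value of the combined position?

16

Stack A is a plain Nim stack of size 7, so its Grundy value is 7.
Grundy values for stack B (subtraction set {1, 6, 7}):
g(0) = mex{} = 0
g(1) = mex{0} = 1
g(2) = mex{1} = 0
g(3) = mex{0} = 1
g(4) = mex{1} = 0
g(5) = mex{0} = 1
g(6) = mex{0,1} = 2
g(7) = mex{0,1,2} = 3
g(8) = mex{0,1,3} = 2
g(9) = mex{0,1,2} = 3
So g(9) = 3.
Stack C is a plain Nim stack of size 20, so its Grundy value is 20.
The value of a disjunctive sum is the nim-sum of the parts.
Combined value = 7 XOR 3 XOR 20 = 16.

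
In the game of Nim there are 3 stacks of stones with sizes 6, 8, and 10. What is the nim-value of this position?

4

Compute the nim-sum pairwise:
6 XOR 8 = 14
14 XOR 10 = 4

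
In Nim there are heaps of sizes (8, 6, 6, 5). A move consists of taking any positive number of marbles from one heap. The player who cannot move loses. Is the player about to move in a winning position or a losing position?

Compute the nim-sum pairwise:
8 ⊕ 6 = 14
14 ⊕ 6 = 8
8 ⊕ 5 = 13
The nim-sum is 13 ≠ 0, so this is an N-position: the player to move can win.

Winning position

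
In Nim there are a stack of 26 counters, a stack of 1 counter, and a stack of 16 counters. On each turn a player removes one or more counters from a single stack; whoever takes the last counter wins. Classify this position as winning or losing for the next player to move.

Compute the nim-sum pairwise:
26 ⊕ 1 = 27
27 ⊕ 16 = 11
The nim-sum is 11 ≠ 0, so this is an N-position: the player to move can win.

Winning position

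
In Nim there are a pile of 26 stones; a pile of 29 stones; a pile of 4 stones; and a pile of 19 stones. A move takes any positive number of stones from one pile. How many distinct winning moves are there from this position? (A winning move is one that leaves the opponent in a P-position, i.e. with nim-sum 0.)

3

Compute the nim-sum pairwise:
26 ^ 29 = 7
7 ^ 4 = 3
3 ^ 19 = 16
The overall nim-sum is X = 16. A pile of size p has a winning move iff p XOR X < p (reduce it to p XOR X).
  26: 26 XOR 16 = 10 < 26 — winning move (to 10).
  29: 29 XOR 16 = 13 < 29 — winning move (to 13).
  4: 4 XOR 16 = 20 ≥ 4 — no move.
  19: 19 XOR 16 = 3 < 19 — winning move (to 3).
That gives 3 winning moves.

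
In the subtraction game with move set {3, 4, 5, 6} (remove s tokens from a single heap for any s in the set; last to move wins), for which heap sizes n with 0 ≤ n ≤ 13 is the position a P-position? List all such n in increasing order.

Grundy values for subtraction set {3, 4, 5, 6}:
g(0) = mex{} = 0
g(1) = mex{} = 0
g(2) = mex{} = 0
g(3) = mex{0} = 1
g(4) = mex{0} = 1
g(5) = mex{0} = 1
g(6) = mex{0,1} = 2
g(7) = mex{0,1} = 2
g(8) = mex{0,1} = 2
g(9) = mex{1,2} = 0
g(10) = mex{1,2} = 0
g(11) = mex{1,2} = 0
g(12) = mex{0,2} = 1
g(13) = mex{0,2} = 1
The P-positions (g = 0) in 0..13 are 0, 1, 2, 9, 10, 11.

0, 1, 2, 9, 10, 11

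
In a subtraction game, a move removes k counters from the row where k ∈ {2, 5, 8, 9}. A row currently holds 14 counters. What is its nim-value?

Build the Grundy sequence with g(k) = mex{g(k−s) : s ∈ {2, 5, 8, 9}, s ≤ k}:
g(0) = mex{} = 0
g(1) = mex{} = 0
g(2) = mex{0} = 1
g(3) = mex{0} = 1
g(4) = mex{1} = 0
g(5) = mex{0,1} = 2
g(6) = mex{0} = 1
g(7) = mex{1,2} = 0
g(8) = mex{0,1} = 2
g(9) = mex{0} = 1
g(10) = mex{0,1,2} = 3
g(11) = mex{1} = 0
g(12) = mex{0,1,3} = 2
g(13) = mex{0,2} = 1
g(14) = mex{1,2} = 0
So g(14) = 0.

0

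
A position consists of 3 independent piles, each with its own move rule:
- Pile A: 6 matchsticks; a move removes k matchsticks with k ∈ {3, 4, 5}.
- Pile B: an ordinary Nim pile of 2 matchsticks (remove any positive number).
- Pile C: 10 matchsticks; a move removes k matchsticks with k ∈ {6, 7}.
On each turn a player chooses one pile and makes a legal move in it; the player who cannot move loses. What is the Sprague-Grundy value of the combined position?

1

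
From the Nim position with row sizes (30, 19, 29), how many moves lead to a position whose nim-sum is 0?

3

Nim-sum: 30 ^ 19 ^ 29 = 16.
The overall nim-sum is X = 16. A row of size p has a winning move iff p XOR X < p (reduce it to p XOR X).
  30: 30 XOR 16 = 14 < 30 — winning move (to 14).
  19: 19 XOR 16 = 3 < 19 — winning move (to 3).
  29: 29 XOR 16 = 13 < 29 — winning move (to 13).
That gives 3 winning moves.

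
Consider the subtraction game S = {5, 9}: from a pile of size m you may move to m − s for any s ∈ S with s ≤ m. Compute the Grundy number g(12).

2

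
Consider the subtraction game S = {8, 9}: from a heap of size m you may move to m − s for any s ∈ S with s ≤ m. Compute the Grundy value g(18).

Grundy values for subtraction set {8, 9}:
k:     0  1  2  3  4  5  6  7  8  9 10 11 12 13 14 15 16 17 18
g(k):  0  0  0  0  0  0  0  0  1  1  1  1  1  1  1  1  2  0  0
So g(18) = 0.

0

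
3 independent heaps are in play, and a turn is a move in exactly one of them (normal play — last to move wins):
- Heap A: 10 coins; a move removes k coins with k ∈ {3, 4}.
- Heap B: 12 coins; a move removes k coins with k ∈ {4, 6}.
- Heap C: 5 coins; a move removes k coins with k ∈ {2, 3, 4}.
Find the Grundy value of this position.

3

For heap A, compute g(0), g(1), … with moves {3, 4}:
k:     0  1  2  3  4  5  6  7  8  9 10
g(k):  0  0  0  1  1  1  2  0  0  0  1
So g(10) = 1.
Grundy values for heap B (subtraction set {4, 6}):
k:     0  1  2  3  4  5  6  7  8  9 10 11 12
g(k):  0  0  0  0  1  1  1  1  2  2  0  0  0
So g(12) = 0.
For heap C, compute g(0), g(1), … with moves {2, 3, 4}:
g(0) = mex{} = 0
g(1) = mex{} = 0
g(2) = mex{0} = 1
g(3) = mex{0} = 1
g(4) = mex{0,1} = 2
g(5) = mex{0,1} = 2
So g(5) = 2.
By the Sprague-Grundy theorem, the Grundy value of a sum of independent games is the XOR of the component values.
Combined value = 1 ⊕ 0 ⊕ 2 = 3.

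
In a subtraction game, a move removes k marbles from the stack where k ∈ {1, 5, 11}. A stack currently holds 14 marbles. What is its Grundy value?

0

Build the Grundy sequence with g(k) = mex{g(k−s) : s ∈ {1, 5, 11}, s ≤ k}:
g(0) = mex{} = 0
g(1) = mex{0} = 1
g(2) = mex{1} = 0
g(3) = mex{0} = 1
g(4) = mex{1} = 0
g(5) = mex{0} = 1
g(6) = mex{1} = 0
g(7) = mex{0} = 1
g(8) = mex{1} = 0
g(9) = mex{0} = 1
g(10) = mex{1} = 0
g(11) = mex{0} = 1
g(12) = mex{1} = 0
g(13) = mex{0} = 1
g(14) = mex{1} = 0
So g(14) = 0.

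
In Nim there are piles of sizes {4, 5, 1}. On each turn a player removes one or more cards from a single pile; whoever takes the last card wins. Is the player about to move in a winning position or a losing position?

Bitwise XOR of the heap sizes:
  100  (4)
  101  (5)
  001  (1)
  ---
  000  (0)
The nim-sum is 0, so this is a P-position: the player to move is in a losing position under optimal play.

Losing position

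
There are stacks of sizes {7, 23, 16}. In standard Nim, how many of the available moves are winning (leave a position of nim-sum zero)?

Bitwise XOR of the heap sizes:
  00111  (7)
  10111  (23)
  10000  (16)
  -----
  00000  (0)
The nim-sum is already 0, so every move leaves a nonzero nim-sum — there are no winning moves.

0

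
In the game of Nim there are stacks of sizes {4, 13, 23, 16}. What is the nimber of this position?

14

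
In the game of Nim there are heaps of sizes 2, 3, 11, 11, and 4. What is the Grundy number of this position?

Compute the nim-sum pairwise:
2 ⊕ 3 = 1
1 ⊕ 11 = 10
10 ⊕ 11 = 1
1 ⊕ 4 = 5

5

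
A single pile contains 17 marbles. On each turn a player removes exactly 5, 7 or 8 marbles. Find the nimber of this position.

0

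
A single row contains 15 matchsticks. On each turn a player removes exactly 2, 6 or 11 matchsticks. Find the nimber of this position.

1

Compute g(0), g(1), … for moves {2, 6, 11}:
k:     0  1  2  3  4  5  6  7  8  9 10 11 12 13 14 15
g(k):  0  0  1  1  0  0  1  1  0  0  1  1  2  0  3  1
So g(15) = 1.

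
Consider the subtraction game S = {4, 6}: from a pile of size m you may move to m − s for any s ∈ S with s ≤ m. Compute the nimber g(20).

0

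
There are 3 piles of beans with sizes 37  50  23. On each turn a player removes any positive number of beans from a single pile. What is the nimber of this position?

Compute the nim-sum pairwise:
37 XOR 50 = 23
23 XOR 23 = 0

0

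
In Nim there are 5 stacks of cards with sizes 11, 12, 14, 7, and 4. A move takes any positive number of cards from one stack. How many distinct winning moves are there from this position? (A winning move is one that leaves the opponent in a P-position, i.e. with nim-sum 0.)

3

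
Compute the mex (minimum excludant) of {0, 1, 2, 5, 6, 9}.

3

The values 0, 1, 2 are all present; 3 is the first non-negative integer missing from the set.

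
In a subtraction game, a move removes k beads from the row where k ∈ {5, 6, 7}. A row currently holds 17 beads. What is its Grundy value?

Build the Grundy sequence with g(k) = mex{g(k−s) : s ∈ {5, 6, 7}, s ≤ k}:
k:     0  1  2  3  4  5  6  7  8  9 10 11 12 13 14 15 16 17
g(k):  0  0  0  0  0  1  1  1  1  1  2  2  0  0  0  0  0  1
So g(17) = 1.

1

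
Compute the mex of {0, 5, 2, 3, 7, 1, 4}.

The values 0, 1, 2, 3, 4, 5 are all present; 6 is the first non-negative integer missing from the set.

6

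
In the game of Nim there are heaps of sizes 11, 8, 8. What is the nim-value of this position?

Compute the nim-sum pairwise:
11 ⊕ 8 = 3
3 ⊕ 8 = 11

11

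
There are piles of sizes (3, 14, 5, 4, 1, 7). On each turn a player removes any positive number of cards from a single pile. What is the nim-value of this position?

10

Compute the nim-sum pairwise:
3 XOR 14 = 13
13 XOR 5 = 8
8 XOR 4 = 12
12 XOR 1 = 13
13 XOR 7 = 10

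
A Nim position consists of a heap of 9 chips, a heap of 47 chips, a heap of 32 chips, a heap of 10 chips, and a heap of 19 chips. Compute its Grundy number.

Bitwise XOR of the heap sizes:
  001001  (9)
  101111  (47)
  100000  (32)
  001010  (10)
  010011  (19)
  ------
  011111  (31)

31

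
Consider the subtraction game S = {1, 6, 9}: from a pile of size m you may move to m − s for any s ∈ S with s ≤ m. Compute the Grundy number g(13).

1

Grundy values for subtraction set {1, 6, 9}:
k:     0  1  2  3  4  5  6  7  8  9 10 11 12 13
g(k):  0  1  0  1  0  1  2  0  1  2  3  2  0  1
So g(13) = 1.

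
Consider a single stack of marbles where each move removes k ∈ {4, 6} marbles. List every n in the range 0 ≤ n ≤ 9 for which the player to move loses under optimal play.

0, 1, 2, 3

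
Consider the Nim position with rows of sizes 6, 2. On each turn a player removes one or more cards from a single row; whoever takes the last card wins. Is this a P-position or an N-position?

N-position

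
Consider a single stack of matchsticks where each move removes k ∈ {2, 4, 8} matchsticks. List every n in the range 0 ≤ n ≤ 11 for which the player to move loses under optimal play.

Compute g(0), g(1), … for moves {2, 4, 8}:
g(0) = mex{} = 0
g(1) = mex{} = 0
g(2) = mex{0} = 1
g(3) = mex{0} = 1
g(4) = mex{0,1} = 2
g(5) = mex{0,1} = 2
g(6) = mex{1,2} = 0
g(7) = mex{1,2} = 0
g(8) = mex{0,2} = 1
g(9) = mex{0,2} = 1
g(10) = mex{0,1} = 2
g(11) = mex{0,1} = 2
The P-positions (g = 0) in 0..11 are 0, 1, 6, 7.

0, 1, 6, 7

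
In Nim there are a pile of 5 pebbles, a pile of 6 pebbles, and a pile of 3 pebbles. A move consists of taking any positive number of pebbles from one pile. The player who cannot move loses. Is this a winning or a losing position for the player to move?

Compute the nim-sum pairwise:
5 ^ 6 = 3
3 ^ 3 = 0
The nim-sum is 0, so this is a P-position: the player to move is in a losing position under optimal play.

Losing position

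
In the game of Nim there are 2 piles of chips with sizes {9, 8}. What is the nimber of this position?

1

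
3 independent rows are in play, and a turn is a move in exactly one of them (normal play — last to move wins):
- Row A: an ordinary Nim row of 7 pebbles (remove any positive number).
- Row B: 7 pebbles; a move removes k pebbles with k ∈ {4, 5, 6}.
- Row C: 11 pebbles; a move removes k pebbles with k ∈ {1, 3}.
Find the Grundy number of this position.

7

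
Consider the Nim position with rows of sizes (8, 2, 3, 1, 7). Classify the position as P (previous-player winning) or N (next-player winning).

N-position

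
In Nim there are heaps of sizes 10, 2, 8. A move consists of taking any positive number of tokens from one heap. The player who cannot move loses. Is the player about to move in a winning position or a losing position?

Write each in binary and XOR column by column:
  1010  (10)
  0010  (2)
  1000  (8)
  ----
  0000  (0)
The nim-sum is 0, so this is a P-position: the player to move is in a losing position under optimal play.

Losing position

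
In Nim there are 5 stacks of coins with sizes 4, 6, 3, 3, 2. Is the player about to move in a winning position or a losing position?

Losing position

Compute the nim-sum pairwise:
4 ⊕ 6 = 2
2 ⊕ 3 = 1
1 ⊕ 3 = 2
2 ⊕ 2 = 0
The nim-sum is 0, so this is a P-position: the player to move is in a losing position under optimal play.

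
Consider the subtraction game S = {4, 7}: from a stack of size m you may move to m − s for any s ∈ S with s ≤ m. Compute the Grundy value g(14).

0

Compute g(0), g(1), … for moves {4, 7}:
g(0) = mex{} = 0
g(1) = mex{} = 0
g(2) = mex{} = 0
g(3) = mex{} = 0
g(4) = mex{0} = 1
g(5) = mex{0} = 1
g(6) = mex{0} = 1
g(7) = mex{0} = 1
g(8) = mex{0,1} = 2
g(9) = mex{0,1} = 2
g(10) = mex{0,1} = 2
g(11) = mex{1} = 0
g(12) = mex{1,2} = 0
g(13) = mex{1,2} = 0
g(14) = mex{1,2} = 0
So g(14) = 0.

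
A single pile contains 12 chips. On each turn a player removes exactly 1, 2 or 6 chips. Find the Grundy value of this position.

2

Build the Grundy sequence with g(k) = mex{g(k−s) : s ∈ {1, 2, 6}, s ≤ k}:
k:     0  1  2  3  4  5  6  7  8  9 10 11 12
g(k):  0  1  2  0  1  2  3  0  1  2  0  1  2
So g(12) = 2.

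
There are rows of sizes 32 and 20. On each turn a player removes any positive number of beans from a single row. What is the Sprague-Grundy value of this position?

Write each in binary and XOR column by column:
  100000  (32)
  010100  (20)
  ------
  110100  (52)

52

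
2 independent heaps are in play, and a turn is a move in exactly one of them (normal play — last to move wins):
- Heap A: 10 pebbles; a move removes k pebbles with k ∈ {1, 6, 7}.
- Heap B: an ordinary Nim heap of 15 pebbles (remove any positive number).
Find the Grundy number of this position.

13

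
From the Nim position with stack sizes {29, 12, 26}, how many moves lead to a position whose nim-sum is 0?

Bitwise XOR of the heap sizes:
  11101  (29)
  01100  (12)
  11010  (26)
  -----
  01011  (11)
The overall nim-sum is X = 11. A stack of size p has a winning move iff p XOR X < p (reduce it to p XOR X).
  29: 29 XOR 11 = 22 < 29 — winning move (to 22).
  12: 12 XOR 11 = 7 < 12 — winning move (to 7).
  26: 26 XOR 11 = 17 < 26 — winning move (to 17).
That gives 3 winning moves.

3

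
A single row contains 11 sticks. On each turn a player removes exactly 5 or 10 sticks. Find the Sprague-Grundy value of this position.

2

Grundy values for subtraction set {5, 10}:
k:     0  1  2  3  4  5  6  7  8  9 10 11
g(k):  0  0  0  0  0  1  1  1  1  1  2  2
So g(11) = 2.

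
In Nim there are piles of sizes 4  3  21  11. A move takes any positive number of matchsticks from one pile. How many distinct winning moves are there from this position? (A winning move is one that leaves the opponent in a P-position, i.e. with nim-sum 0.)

1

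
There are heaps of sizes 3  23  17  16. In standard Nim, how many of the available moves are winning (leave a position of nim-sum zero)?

3

Compute the nim-sum pairwise:
3 ^ 23 = 20
20 ^ 17 = 5
5 ^ 16 = 21
The overall nim-sum is X = 21. A heap of size p has a winning move iff p XOR X < p (reduce it to p XOR X).
  3: 3 XOR 21 = 22 ≥ 3 — no move.
  23: 23 XOR 21 = 2 < 23 — winning move (to 2).
  17: 17 XOR 21 = 4 < 17 — winning move (to 4).
  16: 16 XOR 21 = 5 < 16 — winning move (to 5).
That gives 3 winning moves.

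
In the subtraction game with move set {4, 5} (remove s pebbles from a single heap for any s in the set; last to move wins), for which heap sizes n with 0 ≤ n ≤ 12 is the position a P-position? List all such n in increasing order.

Build the Grundy sequence with g(k) = mex{g(k−s) : s ∈ {4, 5}, s ≤ k}:
g(0) = mex{} = 0
g(1) = mex{} = 0
g(2) = mex{} = 0
g(3) = mex{} = 0
g(4) = mex{0} = 1
g(5) = mex{0} = 1
g(6) = mex{0} = 1
g(7) = mex{0} = 1
g(8) = mex{0,1} = 2
g(9) = mex{1} = 0
g(10) = mex{1} = 0
g(11) = mex{1} = 0
g(12) = mex{1,2} = 0
The P-positions (g = 0) in 0..12 are 0, 1, 2, 3, 9, 10, 11, 12.

0, 1, 2, 3, 9, 10, 11, 12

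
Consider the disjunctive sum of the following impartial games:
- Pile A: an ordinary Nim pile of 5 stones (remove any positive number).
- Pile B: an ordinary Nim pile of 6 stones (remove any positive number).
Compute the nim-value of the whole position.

Pile A is a plain Nim pile of size 5, so its Grundy value is 5.
Pile B is a plain Nim pile of size 6, so its Grundy value is 6.
By the Sprague-Grundy theorem, the Grundy value of a sum of independent games is the XOR of the component values.
Combined value = 5 XOR 6 = 3.

3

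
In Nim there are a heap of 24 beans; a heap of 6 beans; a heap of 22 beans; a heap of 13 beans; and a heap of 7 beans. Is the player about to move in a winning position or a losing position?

Winning position

Bitwise XOR of the heap sizes:
  11000  (24)
  00110  (6)
  10110  (22)
  01101  (13)
  00111  (7)
  -----
  00010  (2)
The nim-sum is 2 ≠ 0, so this is an N-position: the player to move can win.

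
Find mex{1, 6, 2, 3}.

0 is not in the set, so the mex is 0.

0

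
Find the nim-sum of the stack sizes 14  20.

26

Bitwise XOR of the heap sizes:
  01110  (14)
  10100  (20)
  -----
  11010  (26)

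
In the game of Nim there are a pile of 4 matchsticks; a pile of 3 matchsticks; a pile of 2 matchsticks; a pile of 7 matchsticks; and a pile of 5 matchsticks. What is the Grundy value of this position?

7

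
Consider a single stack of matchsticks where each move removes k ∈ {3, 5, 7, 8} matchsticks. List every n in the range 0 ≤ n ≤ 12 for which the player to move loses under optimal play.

0, 1, 2, 11, 12

Build the Grundy sequence with g(k) = mex{g(k−s) : s ∈ {3, 5, 7, 8}, s ≤ k}:
k:     0  1  2  3  4  5  6  7  8  9 10 11 12
g(k):  0  0  0  1  1  1  2  2  2  3  3  0  0
The P-positions (g = 0) in 0..12 are 0, 1, 2, 11, 12.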